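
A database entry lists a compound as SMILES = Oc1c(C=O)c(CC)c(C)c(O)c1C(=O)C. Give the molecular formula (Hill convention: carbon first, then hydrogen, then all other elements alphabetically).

Walk through each heavy atom and fill implicit hydrogens from standard valence (C 4, N 3, O 2, S 2, halogen 1); for lowercase aromatic atoms, an aromatic c carries 1 H when it has two neighbours and 0 H with three, and aromatic n carries 0 H:
  atom 1: O, bond orders sum to 1 (valence 2) → 1 H
  atom 2: aromatic c, 3 neighbours → 0 H
  atom 3: aromatic c, 3 neighbours → 0 H
  atom 4: C, bond orders sum to 3 (valence 4) → 1 H
  atom 5: O, bond orders sum to 2 (valence 2) → 0 H
  atom 6: aromatic c, 3 neighbours → 0 H
  atom 7: C, bond orders sum to 2 (valence 4) → 2 H
  atom 8: C, bond orders sum to 1 (valence 4) → 3 H
  atom 9: aromatic c, 3 neighbours → 0 H
  atom 10: C, bond orders sum to 1 (valence 4) → 3 H
  atom 11: aromatic c, 3 neighbours → 0 H
  atom 12: O, bond orders sum to 1 (valence 2) → 1 H
  atom 13: aromatic c, 3 neighbours → 0 H
  atom 14: C, bond orders sum to 4 (valence 4) → 0 H
  atom 15: O, bond orders sum to 2 (valence 2) → 0 H
  atom 16: C, bond orders sum to 1 (valence 4) → 3 H
Totals → C:12, H:14, O:4.
In Hill order: C12H14O4.

C12H14O4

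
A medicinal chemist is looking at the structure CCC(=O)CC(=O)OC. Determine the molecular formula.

Walk through each heavy atom and fill implicit hydrogens from standard valence (C 4, N 3, O 2, S 2, halogen 1):
  atom 1: C, bond orders sum to 1 (valence 4) → 3 H
  atom 2: C, bond orders sum to 2 (valence 4) → 2 H
  atom 3: C, bond orders sum to 4 (valence 4) → 0 H
  atom 4: O, bond orders sum to 2 (valence 2) → 0 H
  atom 5: C, bond orders sum to 2 (valence 4) → 2 H
  atom 6: C, bond orders sum to 4 (valence 4) → 0 H
  atom 7: O, bond orders sum to 2 (valence 2) → 0 H
  atom 8: O, bond orders sum to 2 (valence 2) → 0 H
  atom 9: C, bond orders sum to 1 (valence 4) → 3 H
Totals → C:6, H:10, O:3.
In Hill order: C6H10O3.

C6H10O3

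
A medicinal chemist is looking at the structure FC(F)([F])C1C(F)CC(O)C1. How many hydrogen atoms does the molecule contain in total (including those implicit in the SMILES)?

8

Walk through each heavy atom and fill implicit hydrogens from standard valence (C 4, N 3, O 2, S 2, halogen 1):
  atom 1: F (halogen, monovalent) → 0 H
  atom 2: C, bond orders sum to 4 (valence 4) → 0 H
  atom 3: F (halogen, monovalent) → 0 H
  atom 4: F with explicit H count 0
  atom 5: C, bond orders sum to 3 (valence 4) → 1 H
  atom 6: C, bond orders sum to 3 (valence 4) → 1 H
  atom 7: F (halogen, monovalent) → 0 H
  atom 8: C, bond orders sum to 2 (valence 4) → 2 H
  atom 9: C, bond orders sum to 3 (valence 4) → 1 H
  atom 10: O, bond orders sum to 1 (valence 2) → 1 H
  atom 11: C, bond orders sum to 2 (valence 4) → 2 H
Total hydrogens: 8.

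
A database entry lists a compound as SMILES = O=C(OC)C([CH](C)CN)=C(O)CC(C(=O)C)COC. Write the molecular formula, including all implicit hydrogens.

Walk through each heavy atom and fill implicit hydrogens from standard valence (C 4, N 3, O 2, S 2, halogen 1):
  atom 1: O, bond orders sum to 2 (valence 2) → 0 H
  atom 2: C, bond orders sum to 4 (valence 4) → 0 H
  atom 3: O, bond orders sum to 2 (valence 2) → 0 H
  atom 4: C, bond orders sum to 1 (valence 4) → 3 H
  atom 5: C, bond orders sum to 4 (valence 4) → 0 H
  atom 6: C with explicit H count 1
  atom 7: C, bond orders sum to 1 (valence 4) → 3 H
  atom 8: C, bond orders sum to 2 (valence 4) → 2 H
  atom 9: N, bond orders sum to 1 (valence 3) → 2 H
  atom 10: C, bond orders sum to 4 (valence 4) → 0 H
  atom 11: O, bond orders sum to 1 (valence 2) → 1 H
  atom 12: C, bond orders sum to 2 (valence 4) → 2 H
  atom 13: C, bond orders sum to 3 (valence 4) → 1 H
  atom 14: C, bond orders sum to 4 (valence 4) → 0 H
  atom 15: O, bond orders sum to 2 (valence 2) → 0 H
  atom 16: C, bond orders sum to 1 (valence 4) → 3 H
  atom 17: C, bond orders sum to 2 (valence 4) → 2 H
  atom 18: O, bond orders sum to 2 (valence 2) → 0 H
  atom 19: C, bond orders sum to 1 (valence 4) → 3 H
Totals → C:13, H:23, N:1, O:5.

C13H23NO5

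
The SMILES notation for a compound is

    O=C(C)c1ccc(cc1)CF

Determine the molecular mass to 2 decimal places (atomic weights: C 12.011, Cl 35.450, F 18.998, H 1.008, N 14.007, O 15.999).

First, the molecular formula is C9H9FO (counting implicit H from valence).
  C: 9 × 12.011 = 108.099
  F: 1 × 18.998 = 18.998
  H: 9 × 1.008 = 9.072
  O: 1 × 15.999 = 15.999
Sum: 9×12.011 + 1×18.998 + 9×1.008 + 1×15.999 = 152.168 → 152.17 g/mol.

152.17 g/mol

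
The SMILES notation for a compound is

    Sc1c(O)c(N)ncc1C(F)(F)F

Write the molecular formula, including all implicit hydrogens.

C6H5F3N2OS

Walk through each heavy atom and fill implicit hydrogens from standard valence (C 4, N 3, O 2, S 2, halogen 1); for lowercase aromatic atoms, an aromatic c carries 1 H when it has two neighbours and 0 H with three, and aromatic n carries 0 H:
  atom 1: S, bond orders sum to 1 (valence 2) → 1 H
  atom 2: aromatic c, 3 neighbours → 0 H
  atom 3: aromatic c, 3 neighbours → 0 H
  atom 4: O, bond orders sum to 1 (valence 2) → 1 H
  atom 5: aromatic c, 3 neighbours → 0 H
  atom 6: N, bond orders sum to 1 (valence 3) → 2 H
  atom 7: aromatic n, 2 neighbours → 0 H
  atom 8: aromatic c, 2 neighbours → 1 H
  atom 9: aromatic c, 3 neighbours → 0 H
  atom 10: C, bond orders sum to 4 (valence 4) → 0 H
  atom 11: F (halogen, monovalent) → 0 H
  atom 12: F (halogen, monovalent) → 0 H
  atom 13: F (halogen, monovalent) → 0 H
Totals → C:6, H:5, F:3, N:2, O:1, S:1.
In Hill order: C6H5F3N2OS.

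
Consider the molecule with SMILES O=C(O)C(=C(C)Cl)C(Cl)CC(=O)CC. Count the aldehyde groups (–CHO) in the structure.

Scan the SMILES for the aldehyde motif — none present.
Groups that are present: 1 alkene, 1 carboxylic acid, 1 ketone.

0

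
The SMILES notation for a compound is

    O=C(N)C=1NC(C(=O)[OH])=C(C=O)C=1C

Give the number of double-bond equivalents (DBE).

Molecular formula: C8H8N2O4.
DoU = (2C + 2 + N − H − X) / 2, where X is the halogen count and O/S are ignored.
    = (2·8 + 2 + 2 − 8 − 0) / 2 = 12 / 2 = 6.

6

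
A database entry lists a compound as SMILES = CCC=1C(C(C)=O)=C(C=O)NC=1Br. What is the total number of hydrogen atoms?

10

Walk through each heavy atom and fill implicit hydrogens from standard valence (C 4, N 3, O 2, S 2, halogen 1):
  atom 1: C, bond orders sum to 1 (valence 4) → 3 H
  atom 2: C, bond orders sum to 2 (valence 4) → 2 H
  atom 3: C, bond orders sum to 4 (valence 4) → 0 H
  atom 4: C, bond orders sum to 4 (valence 4) → 0 H
  atom 5: C, bond orders sum to 4 (valence 4) → 0 H
  atom 6: C, bond orders sum to 1 (valence 4) → 3 H
  atom 7: O, bond orders sum to 2 (valence 2) → 0 H
  atom 8: C, bond orders sum to 4 (valence 4) → 0 H
  atom 9: C, bond orders sum to 3 (valence 4) → 1 H
  atom 10: O, bond orders sum to 2 (valence 2) → 0 H
  atom 11: N, bond orders sum to 2 (valence 3) → 1 H
  atom 12: C, bond orders sum to 4 (valence 4) → 0 H
  atom 13: Br (halogen, monovalent) → 0 H
Total hydrogens: 10.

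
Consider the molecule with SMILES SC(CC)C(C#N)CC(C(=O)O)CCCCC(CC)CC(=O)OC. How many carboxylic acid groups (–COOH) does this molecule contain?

1

The carboxylic acid motif appears at heavy-atom position 10 in the SMILES.
Other groups present: 1 ester, 1 nitrile, 1 thiol.
Carboxylic acid count: 1.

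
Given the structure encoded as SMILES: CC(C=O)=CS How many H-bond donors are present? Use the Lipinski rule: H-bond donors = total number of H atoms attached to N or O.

0

Donors: find every N or O and count the H atoms it carries.
  atom 4 (O): bond orders sum to 2 → 0 H
Lipinski HBD = 0.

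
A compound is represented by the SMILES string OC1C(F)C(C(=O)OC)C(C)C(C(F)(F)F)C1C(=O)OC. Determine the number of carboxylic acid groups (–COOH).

Scan the SMILES for the carboxylic acid motif — none present.
Groups that are present: 2 ester, 1 hydroxyl.

0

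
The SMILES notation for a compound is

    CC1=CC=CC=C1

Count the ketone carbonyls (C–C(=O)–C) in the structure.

0

Scan the SMILES for the ketone motif — none present.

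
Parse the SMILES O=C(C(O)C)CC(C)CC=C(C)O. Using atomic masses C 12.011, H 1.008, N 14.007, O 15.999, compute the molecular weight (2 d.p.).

186.25 g/mol

First, the molecular formula is C10H18O3 (counting implicit H from valence).
  C: 10 × 12.011 = 120.110
  H: 18 × 1.008 = 18.144
  O: 3 × 15.999 = 47.997
Sum: 10×12.011 + 18×1.008 + 3×15.999 = 186.251 → 186.25 g/mol.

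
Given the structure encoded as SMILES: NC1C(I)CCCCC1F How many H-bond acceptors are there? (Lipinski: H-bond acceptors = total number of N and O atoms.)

N atoms: 1; O atoms: 0.
Lipinski HBA = 1 + 0 = 1.

1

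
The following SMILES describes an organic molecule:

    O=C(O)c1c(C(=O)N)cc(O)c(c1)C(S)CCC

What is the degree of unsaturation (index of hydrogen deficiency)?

6

Molecular formula: C12H15NO4S.
DoU = (2C + 2 + N − H − X) / 2, where X is the halogen count and O/S are ignored.
    = (2·12 + 2 + 1 − 15 − 0) / 2 = 12 / 2 = 6.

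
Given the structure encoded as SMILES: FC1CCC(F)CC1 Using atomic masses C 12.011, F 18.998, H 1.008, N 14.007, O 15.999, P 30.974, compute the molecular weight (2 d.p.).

First, the molecular formula is C6H10F2 (counting implicit H from valence).
  C: 6 × 12.011 = 72.066
  F: 2 × 18.998 = 37.996
  H: 10 × 1.008 = 10.080
Sum: 6×12.011 + 2×18.998 + 10×1.008 = 120.142 → 120.14 g/mol.

120.14 g/mol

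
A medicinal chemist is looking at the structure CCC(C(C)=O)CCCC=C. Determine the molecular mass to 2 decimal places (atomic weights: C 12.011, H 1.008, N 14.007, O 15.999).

First, the molecular formula is C10H18O (counting implicit H from valence).
  C: 10 × 12.011 = 120.110
  H: 18 × 1.008 = 18.144
  O: 1 × 15.999 = 15.999
Sum: 10×12.011 + 18×1.008 + 1×15.999 = 154.253 → 154.25 g/mol.

154.25 g/mol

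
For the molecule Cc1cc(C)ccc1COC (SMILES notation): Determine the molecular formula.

C10H14O

Walk through each heavy atom and fill implicit hydrogens from standard valence (C 4, N 3, O 2, S 2, halogen 1); for lowercase aromatic atoms, an aromatic c carries 1 H when it has two neighbours and 0 H with three, and aromatic n carries 0 H:
  atom 1: C, bond orders sum to 1 (valence 4) → 3 H
  atom 2: aromatic c, 3 neighbours → 0 H
  atom 3: aromatic c, 2 neighbours → 1 H
  atom 4: aromatic c, 3 neighbours → 0 H
  atom 5: C, bond orders sum to 1 (valence 4) → 3 H
  atom 6: aromatic c, 2 neighbours → 1 H
  atom 7: aromatic c, 2 neighbours → 1 H
  atom 8: aromatic c, 3 neighbours → 0 H
  atom 9: C, bond orders sum to 2 (valence 4) → 2 H
  atom 10: O, bond orders sum to 2 (valence 2) → 0 H
  atom 11: C, bond orders sum to 1 (valence 4) → 3 H
Totals → C:10, H:14, O:1.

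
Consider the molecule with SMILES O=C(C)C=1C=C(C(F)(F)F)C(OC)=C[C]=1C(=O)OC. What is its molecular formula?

C12H11F3O4

Walk through each heavy atom and fill implicit hydrogens from standard valence (C 4, N 3, O 2, S 2, halogen 1):
  atom 1: O, bond orders sum to 2 (valence 2) → 0 H
  atom 2: C, bond orders sum to 4 (valence 4) → 0 H
  atom 3: C, bond orders sum to 1 (valence 4) → 3 H
  atom 4: C, bond orders sum to 4 (valence 4) → 0 H
  atom 5: C, bond orders sum to 3 (valence 4) → 1 H
  atom 6: C, bond orders sum to 4 (valence 4) → 0 H
  atom 7: C, bond orders sum to 4 (valence 4) → 0 H
  atom 8: F (halogen, monovalent) → 0 H
  atom 9: F (halogen, monovalent) → 0 H
  atom 10: F (halogen, monovalent) → 0 H
  atom 11: C, bond orders sum to 4 (valence 4) → 0 H
  atom 12: O, bond orders sum to 2 (valence 2) → 0 H
  atom 13: C, bond orders sum to 1 (valence 4) → 3 H
  atom 14: C, bond orders sum to 3 (valence 4) → 1 H
  atom 15: C with explicit H count 0
  atom 16: C, bond orders sum to 4 (valence 4) → 0 H
  atom 17: O, bond orders sum to 2 (valence 2) → 0 H
  atom 18: O, bond orders sum to 2 (valence 2) → 0 H
  atom 19: C, bond orders sum to 1 (valence 4) → 3 H
Totals → C:12, H:11, F:3, O:4.
In Hill order: C12H11F3O4.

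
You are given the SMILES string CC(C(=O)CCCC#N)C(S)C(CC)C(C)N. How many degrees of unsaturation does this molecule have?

3

Degree of unsaturation = (number of rings) + (number of π bonds).
Ring closures in the SMILES: 0.
π bonds: 1 double bond (each 1 DoU), 1 triple bond (each 2 DoU) → 3 DoU from unsaturation.
Total DoU = 0 + 3 = 3.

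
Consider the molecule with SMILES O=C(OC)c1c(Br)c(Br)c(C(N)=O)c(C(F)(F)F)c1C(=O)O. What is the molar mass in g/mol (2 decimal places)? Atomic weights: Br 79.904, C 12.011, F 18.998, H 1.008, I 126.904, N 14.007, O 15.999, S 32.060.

448.97 g/mol

First, the molecular formula is C11H6Br2F3NO5 (counting implicit H from valence).
  Br: 2 × 79.904 = 159.808
  C: 11 × 12.011 = 132.121
  F: 3 × 18.998 = 56.994
  H: 6 × 1.008 = 6.048
  N: 1 × 14.007 = 14.007
  O: 5 × 15.999 = 79.995
Sum: 2×79.904 + 11×12.011 + 3×18.998 + 6×1.008 + 1×14.007 + 5×15.999 = 448.973 → 448.97 g/mol.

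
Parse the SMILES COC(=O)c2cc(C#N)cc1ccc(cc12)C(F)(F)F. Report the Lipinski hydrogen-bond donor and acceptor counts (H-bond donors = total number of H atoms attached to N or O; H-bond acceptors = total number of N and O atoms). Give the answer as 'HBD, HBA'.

Donors: find every N or O and count the H atoms it carries.
  atom 2 (O): bond orders sum to 2 → 0 H
  atom 4 (O): bond orders sum to 2 → 0 H
  atom 9 (N): bond orders sum to 3 → 0 H
Lipinski HBD = 0.
Acceptors: N atoms = 1, O atoms = 2 → HBA = 3.

0, 3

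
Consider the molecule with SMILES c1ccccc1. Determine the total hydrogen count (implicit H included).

Walk through each heavy atom and fill implicit hydrogens from standard valence (C 4, N 3, O 2, S 2, halogen 1); for lowercase aromatic atoms, an aromatic c carries 1 H when it has two neighbours and 0 H with three, and aromatic n carries 0 H:
  atom 1: aromatic c, 2 neighbours → 1 H
  atom 2: aromatic c, 2 neighbours → 1 H
  atom 3: aromatic c, 2 neighbours → 1 H
  atom 4: aromatic c, 2 neighbours → 1 H
  atom 5: aromatic c, 2 neighbours → 1 H
  atom 6: aromatic c, 2 neighbours → 1 H
Total hydrogens: 6.

6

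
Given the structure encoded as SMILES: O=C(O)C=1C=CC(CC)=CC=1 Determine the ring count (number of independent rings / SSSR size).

In SMILES, each pair of matching ring-closure digits denotes one ring-closing bond; the number of such bonds equals the number of independent rings.
Ring-closure bonds here: 1.

1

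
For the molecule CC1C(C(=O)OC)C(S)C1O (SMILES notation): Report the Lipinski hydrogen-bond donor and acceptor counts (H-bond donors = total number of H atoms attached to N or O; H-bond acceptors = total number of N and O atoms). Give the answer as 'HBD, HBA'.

Donors: find every N or O and count the H atoms it carries.
  atom 5 (O): bond orders sum to 2 → 0 H
  atom 6 (O): bond orders sum to 2 → 0 H
  atom 11 (O): bond orders sum to 1 → 1 H
Lipinski HBD = 1.
Acceptors: N atoms = 0, O atoms = 3 → HBA = 3.

1, 3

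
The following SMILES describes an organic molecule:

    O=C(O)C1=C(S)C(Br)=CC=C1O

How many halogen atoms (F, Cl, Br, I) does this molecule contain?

Halogen atoms appear at heavy-atom position 8 (1×Br).
Other groups present: 1 carboxylic acid, 1 hydroxyl, 1 thiol.
Halogen count: 1.

1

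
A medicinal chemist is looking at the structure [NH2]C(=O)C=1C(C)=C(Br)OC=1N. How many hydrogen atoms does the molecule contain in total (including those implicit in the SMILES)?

7

Walk through each heavy atom and fill implicit hydrogens from standard valence (C 4, N 3, O 2, S 2, halogen 1):
  atom 1: N with explicit H count 2
  atom 2: C, bond orders sum to 4 (valence 4) → 0 H
  atom 3: O, bond orders sum to 2 (valence 2) → 0 H
  atom 4: C, bond orders sum to 4 (valence 4) → 0 H
  atom 5: C, bond orders sum to 4 (valence 4) → 0 H
  atom 6: C, bond orders sum to 1 (valence 4) → 3 H
  atom 7: C, bond orders sum to 4 (valence 4) → 0 H
  atom 8: Br (halogen, monovalent) → 0 H
  atom 9: O, bond orders sum to 2 (valence 2) → 0 H
  atom 10: C, bond orders sum to 4 (valence 4) → 0 H
  atom 11: N, bond orders sum to 1 (valence 3) → 2 H
Total hydrogens: 7.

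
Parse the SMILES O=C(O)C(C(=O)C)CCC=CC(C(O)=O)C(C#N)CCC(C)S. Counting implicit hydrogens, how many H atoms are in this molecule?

Walk through each heavy atom and fill implicit hydrogens from standard valence (C 4, N 3, O 2, S 2, halogen 1):
  atom 1: O, bond orders sum to 2 (valence 2) → 0 H
  atom 2: C, bond orders sum to 4 (valence 4) → 0 H
  atom 3: O, bond orders sum to 1 (valence 2) → 1 H
  atom 4: C, bond orders sum to 3 (valence 4) → 1 H
  atom 5: C, bond orders sum to 4 (valence 4) → 0 H
  atom 6: O, bond orders sum to 2 (valence 2) → 0 H
  atom 7: C, bond orders sum to 1 (valence 4) → 3 H
  atom 8: C, bond orders sum to 2 (valence 4) → 2 H
  atom 9: C, bond orders sum to 2 (valence 4) → 2 H
  atom 10: C, bond orders sum to 3 (valence 4) → 1 H
  atom 11: C, bond orders sum to 3 (valence 4) → 1 H
  atom 12: C, bond orders sum to 3 (valence 4) → 1 H
  atom 13: C, bond orders sum to 4 (valence 4) → 0 H
  atom 14: O, bond orders sum to 1 (valence 2) → 1 H
  atom 15: O, bond orders sum to 2 (valence 2) → 0 H
  atom 16: C, bond orders sum to 3 (valence 4) → 1 H
  atom 17: C, bond orders sum to 4 (valence 4) → 0 H
  atom 18: N, bond orders sum to 3 (valence 3) → 0 H
  atom 19: C, bond orders sum to 2 (valence 4) → 2 H
  atom 20: C, bond orders sum to 2 (valence 4) → 2 H
  atom 21: C, bond orders sum to 3 (valence 4) → 1 H
  atom 22: C, bond orders sum to 1 (valence 4) → 3 H
  atom 23: S, bond orders sum to 1 (valence 2) → 1 H
Total hydrogens: 23.

23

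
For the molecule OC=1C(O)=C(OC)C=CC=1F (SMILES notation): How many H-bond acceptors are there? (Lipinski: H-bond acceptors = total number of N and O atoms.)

N atoms: 0; O atoms: 3.
Lipinski HBA = 0 + 3 = 3.

3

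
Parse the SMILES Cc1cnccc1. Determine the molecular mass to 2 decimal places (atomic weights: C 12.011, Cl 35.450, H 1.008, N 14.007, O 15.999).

First, the molecular formula is C6H7N (counting implicit H from valence).
  C: 6 × 12.011 = 72.066
  H: 7 × 1.008 = 7.056
  N: 1 × 14.007 = 14.007
Sum: 6×12.011 + 7×1.008 + 1×14.007 = 93.129 → 93.13 g/mol.

93.13 g/mol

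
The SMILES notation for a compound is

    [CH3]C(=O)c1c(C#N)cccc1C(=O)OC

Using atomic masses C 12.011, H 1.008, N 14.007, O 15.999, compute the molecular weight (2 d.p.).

203.20 g/mol

First, the molecular formula is C11H9NO3 (counting implicit H from valence).
  C: 11 × 12.011 = 132.121
  H: 9 × 1.008 = 9.072
  N: 1 × 14.007 = 14.007
  O: 3 × 15.999 = 47.997
Sum: 11×12.011 + 9×1.008 + 1×14.007 + 3×15.999 = 203.197 → 203.20 g/mol.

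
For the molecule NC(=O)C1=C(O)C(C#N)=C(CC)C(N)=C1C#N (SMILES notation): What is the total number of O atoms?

Scan the SMILES for O atoms (remember two-letter symbols like Cl and Br are single atoms).
Oxygen count: 2.

2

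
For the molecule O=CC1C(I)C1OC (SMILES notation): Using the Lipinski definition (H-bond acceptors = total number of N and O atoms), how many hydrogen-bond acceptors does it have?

2

N atoms: 0; O atoms: 2.
Lipinski HBA = 0 + 2 = 2.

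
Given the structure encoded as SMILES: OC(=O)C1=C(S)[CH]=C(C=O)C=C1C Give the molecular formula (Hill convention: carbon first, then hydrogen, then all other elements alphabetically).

Walk through each heavy atom and fill implicit hydrogens from standard valence (C 4, N 3, O 2, S 2, halogen 1):
  atom 1: O, bond orders sum to 1 (valence 2) → 1 H
  atom 2: C, bond orders sum to 4 (valence 4) → 0 H
  atom 3: O, bond orders sum to 2 (valence 2) → 0 H
  atom 4: C, bond orders sum to 4 (valence 4) → 0 H
  atom 5: C, bond orders sum to 4 (valence 4) → 0 H
  atom 6: S, bond orders sum to 1 (valence 2) → 1 H
  atom 7: C with explicit H count 1
  atom 8: C, bond orders sum to 4 (valence 4) → 0 H
  atom 9: C, bond orders sum to 3 (valence 4) → 1 H
  atom 10: O, bond orders sum to 2 (valence 2) → 0 H
  atom 11: C, bond orders sum to 3 (valence 4) → 1 H
  atom 12: C, bond orders sum to 4 (valence 4) → 0 H
  atom 13: C, bond orders sum to 1 (valence 4) → 3 H
Totals → C:9, H:8, O:3, S:1.
In Hill order: C9H8O3S.

C9H8O3S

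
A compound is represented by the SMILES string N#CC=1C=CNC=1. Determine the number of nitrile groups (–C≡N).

The nitrile motif appears at heavy-atom position 2 in the SMILES.
Nitrile count: 1.

1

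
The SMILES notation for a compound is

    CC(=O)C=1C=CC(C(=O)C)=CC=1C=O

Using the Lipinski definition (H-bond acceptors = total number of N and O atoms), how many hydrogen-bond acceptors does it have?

N atoms: 0; O atoms: 3.
Lipinski HBA = 0 + 3 = 3.

3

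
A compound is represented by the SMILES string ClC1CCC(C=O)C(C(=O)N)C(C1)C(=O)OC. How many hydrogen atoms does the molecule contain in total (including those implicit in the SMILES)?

Walk through each heavy atom and fill implicit hydrogens from standard valence (C 4, N 3, O 2, S 2, halogen 1):
  atom 1: Cl (halogen, monovalent) → 0 H
  atom 2: C, bond orders sum to 3 (valence 4) → 1 H
  atom 3: C, bond orders sum to 2 (valence 4) → 2 H
  atom 4: C, bond orders sum to 2 (valence 4) → 2 H
  atom 5: C, bond orders sum to 3 (valence 4) → 1 H
  atom 6: C, bond orders sum to 3 (valence 4) → 1 H
  atom 7: O, bond orders sum to 2 (valence 2) → 0 H
  atom 8: C, bond orders sum to 3 (valence 4) → 1 H
  atom 9: C, bond orders sum to 4 (valence 4) → 0 H
  atom 10: O, bond orders sum to 2 (valence 2) → 0 H
  atom 11: N, bond orders sum to 1 (valence 3) → 2 H
  atom 12: C, bond orders sum to 3 (valence 4) → 1 H
  atom 13: C, bond orders sum to 2 (valence 4) → 2 H
  atom 14: C, bond orders sum to 4 (valence 4) → 0 H
  atom 15: O, bond orders sum to 2 (valence 2) → 0 H
  atom 16: O, bond orders sum to 2 (valence 2) → 0 H
  atom 17: C, bond orders sum to 1 (valence 4) → 3 H
Total hydrogens: 16.

16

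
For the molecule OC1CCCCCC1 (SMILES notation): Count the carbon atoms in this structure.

7

Count every carbon token in the SMILES (each C, including those in ring-closure positions and inside branches).
Carbon count: 7.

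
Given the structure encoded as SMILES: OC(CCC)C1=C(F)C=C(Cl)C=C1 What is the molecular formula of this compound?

C10H12ClFO

Walk through each heavy atom and fill implicit hydrogens from standard valence (C 4, N 3, O 2, S 2, halogen 1):
  atom 1: O, bond orders sum to 1 (valence 2) → 1 H
  atom 2: C, bond orders sum to 3 (valence 4) → 1 H
  atom 3: C, bond orders sum to 2 (valence 4) → 2 H
  atom 4: C, bond orders sum to 2 (valence 4) → 2 H
  atom 5: C, bond orders sum to 1 (valence 4) → 3 H
  atom 6: C, bond orders sum to 4 (valence 4) → 0 H
  atom 7: C, bond orders sum to 4 (valence 4) → 0 H
  atom 8: F (halogen, monovalent) → 0 H
  atom 9: C, bond orders sum to 3 (valence 4) → 1 H
  atom 10: C, bond orders sum to 4 (valence 4) → 0 H
  atom 11: Cl (halogen, monovalent) → 0 H
  atom 12: C, bond orders sum to 3 (valence 4) → 1 H
  atom 13: C, bond orders sum to 3 (valence 4) → 1 H
Totals → C:10, H:12, Cl:1, F:1, O:1.
In Hill order: C10H12ClFO.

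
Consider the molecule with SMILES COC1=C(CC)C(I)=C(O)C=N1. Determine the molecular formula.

C8H10INO2

Walk through each heavy atom and fill implicit hydrogens from standard valence (C 4, N 3, O 2, S 2, halogen 1):
  atom 1: C, bond orders sum to 1 (valence 4) → 3 H
  atom 2: O, bond orders sum to 2 (valence 2) → 0 H
  atom 3: C, bond orders sum to 4 (valence 4) → 0 H
  atom 4: C, bond orders sum to 4 (valence 4) → 0 H
  atom 5: C, bond orders sum to 2 (valence 4) → 2 H
  atom 6: C, bond orders sum to 1 (valence 4) → 3 H
  atom 7: C, bond orders sum to 4 (valence 4) → 0 H
  atom 8: I (halogen, monovalent) → 0 H
  atom 9: C, bond orders sum to 4 (valence 4) → 0 H
  atom 10: O, bond orders sum to 1 (valence 2) → 1 H
  atom 11: C, bond orders sum to 3 (valence 4) → 1 H
  atom 12: N, bond orders sum to 3 (valence 3) → 0 H
Totals → C:8, H:10, I:1, N:1, O:2.
In Hill order: C8H10INO2.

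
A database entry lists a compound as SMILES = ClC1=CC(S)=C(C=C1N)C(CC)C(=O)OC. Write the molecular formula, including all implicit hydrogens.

C11H14ClNO2S

Walk through each heavy atom and fill implicit hydrogens from standard valence (C 4, N 3, O 2, S 2, halogen 1):
  atom 1: Cl (halogen, monovalent) → 0 H
  atom 2: C, bond orders sum to 4 (valence 4) → 0 H
  atom 3: C, bond orders sum to 3 (valence 4) → 1 H
  atom 4: C, bond orders sum to 4 (valence 4) → 0 H
  atom 5: S, bond orders sum to 1 (valence 2) → 1 H
  atom 6: C, bond orders sum to 4 (valence 4) → 0 H
  atom 7: C, bond orders sum to 3 (valence 4) → 1 H
  atom 8: C, bond orders sum to 4 (valence 4) → 0 H
  atom 9: N, bond orders sum to 1 (valence 3) → 2 H
  atom 10: C, bond orders sum to 3 (valence 4) → 1 H
  atom 11: C, bond orders sum to 2 (valence 4) → 2 H
  atom 12: C, bond orders sum to 1 (valence 4) → 3 H
  atom 13: C, bond orders sum to 4 (valence 4) → 0 H
  atom 14: O, bond orders sum to 2 (valence 2) → 0 H
  atom 15: O, bond orders sum to 2 (valence 2) → 0 H
  atom 16: C, bond orders sum to 1 (valence 4) → 3 H
Totals → C:11, H:14, Cl:1, N:1, O:2, S:1.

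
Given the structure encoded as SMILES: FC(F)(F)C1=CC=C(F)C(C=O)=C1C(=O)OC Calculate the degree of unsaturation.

Molecular formula: C10H6F4O3.
DoU = (2C + 2 + N − H − X) / 2, where X is the halogen count and O/S are ignored.
    = (2·10 + 2 + 0 − 6 − 4) / 2 = 12 / 2 = 6.

6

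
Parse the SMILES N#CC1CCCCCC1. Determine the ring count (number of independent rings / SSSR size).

In SMILES, each pair of matching ring-closure digits denotes one ring-closing bond; the number of such bonds equals the number of independent rings.
Ring-closure bonds here: 1.

1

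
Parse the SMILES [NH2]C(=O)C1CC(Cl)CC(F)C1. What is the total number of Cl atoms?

Scan the SMILES for Cl atoms (remember two-letter symbols like Cl and Br are single atoms).
Chlorine count: 1.

1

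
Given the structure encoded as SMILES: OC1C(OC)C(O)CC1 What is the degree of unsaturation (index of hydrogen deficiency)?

1

Molecular formula: C6H12O3.
DoU = (2C + 2 + N − H − X) / 2, where X is the halogen count and O/S are ignored.
    = (2·6 + 2 + 0 − 12 − 0) / 2 = 2 / 2 = 1.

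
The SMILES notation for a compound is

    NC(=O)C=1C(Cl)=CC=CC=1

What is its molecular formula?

Walk through each heavy atom and fill implicit hydrogens from standard valence (C 4, N 3, O 2, S 2, halogen 1):
  atom 1: N, bond orders sum to 1 (valence 3) → 2 H
  atom 2: C, bond orders sum to 4 (valence 4) → 0 H
  atom 3: O, bond orders sum to 2 (valence 2) → 0 H
  atom 4: C, bond orders sum to 4 (valence 4) → 0 H
  atom 5: C, bond orders sum to 4 (valence 4) → 0 H
  atom 6: Cl (halogen, monovalent) → 0 H
  atom 7: C, bond orders sum to 3 (valence 4) → 1 H
  atom 8: C, bond orders sum to 3 (valence 4) → 1 H
  atom 9: C, bond orders sum to 3 (valence 4) → 1 H
  atom 10: C, bond orders sum to 3 (valence 4) → 1 H
Totals → C:7, H:6, Cl:1, N:1, O:1.
In Hill order: C7H6ClNO.

C7H6ClNO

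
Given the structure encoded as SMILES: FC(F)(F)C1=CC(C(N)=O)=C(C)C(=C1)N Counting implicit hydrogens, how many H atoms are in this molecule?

Walk through each heavy atom and fill implicit hydrogens from standard valence (C 4, N 3, O 2, S 2, halogen 1):
  atom 1: F (halogen, monovalent) → 0 H
  atom 2: C, bond orders sum to 4 (valence 4) → 0 H
  atom 3: F (halogen, monovalent) → 0 H
  atom 4: F (halogen, monovalent) → 0 H
  atom 5: C, bond orders sum to 4 (valence 4) → 0 H
  atom 6: C, bond orders sum to 3 (valence 4) → 1 H
  atom 7: C, bond orders sum to 4 (valence 4) → 0 H
  atom 8: C, bond orders sum to 4 (valence 4) → 0 H
  atom 9: N, bond orders sum to 1 (valence 3) → 2 H
  atom 10: O, bond orders sum to 2 (valence 2) → 0 H
  atom 11: C, bond orders sum to 4 (valence 4) → 0 H
  atom 12: C, bond orders sum to 1 (valence 4) → 3 H
  atom 13: C, bond orders sum to 4 (valence 4) → 0 H
  atom 14: C, bond orders sum to 3 (valence 4) → 1 H
  atom 15: N, bond orders sum to 1 (valence 3) → 2 H
Total hydrogens: 9.

9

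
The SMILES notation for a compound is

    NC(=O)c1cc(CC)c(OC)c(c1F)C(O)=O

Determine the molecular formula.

Walk through each heavy atom and fill implicit hydrogens from standard valence (C 4, N 3, O 2, S 2, halogen 1); for lowercase aromatic atoms, an aromatic c carries 1 H when it has two neighbours and 0 H with three, and aromatic n carries 0 H:
  atom 1: N, bond orders sum to 1 (valence 3) → 2 H
  atom 2: C, bond orders sum to 4 (valence 4) → 0 H
  atom 3: O, bond orders sum to 2 (valence 2) → 0 H
  atom 4: aromatic c, 3 neighbours → 0 H
  atom 5: aromatic c, 2 neighbours → 1 H
  atom 6: aromatic c, 3 neighbours → 0 H
  atom 7: C, bond orders sum to 2 (valence 4) → 2 H
  atom 8: C, bond orders sum to 1 (valence 4) → 3 H
  atom 9: aromatic c, 3 neighbours → 0 H
  atom 10: O, bond orders sum to 2 (valence 2) → 0 H
  atom 11: C, bond orders sum to 1 (valence 4) → 3 H
  atom 12: aromatic c, 3 neighbours → 0 H
  atom 13: aromatic c, 3 neighbours → 0 H
  atom 14: F (halogen, monovalent) → 0 H
  atom 15: C, bond orders sum to 4 (valence 4) → 0 H
  atom 16: O, bond orders sum to 1 (valence 2) → 1 H
  atom 17: O, bond orders sum to 2 (valence 2) → 0 H
Totals → C:11, H:12, F:1, N:1, O:4.
In Hill order: C11H12FNO4.

C11H12FNO4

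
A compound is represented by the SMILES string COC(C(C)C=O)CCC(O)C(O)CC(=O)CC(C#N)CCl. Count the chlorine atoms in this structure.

1

Scan the SMILES for Cl atoms (remember two-letter symbols like Cl and Br are single atoms).
Chlorine count: 1.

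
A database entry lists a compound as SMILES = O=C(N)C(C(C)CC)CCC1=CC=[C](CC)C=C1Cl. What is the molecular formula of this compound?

C16H24ClNO

Walk through each heavy atom and fill implicit hydrogens from standard valence (C 4, N 3, O 2, S 2, halogen 1):
  atom 1: O, bond orders sum to 2 (valence 2) → 0 H
  atom 2: C, bond orders sum to 4 (valence 4) → 0 H
  atom 3: N, bond orders sum to 1 (valence 3) → 2 H
  atom 4: C, bond orders sum to 3 (valence 4) → 1 H
  atom 5: C, bond orders sum to 3 (valence 4) → 1 H
  atom 6: C, bond orders sum to 1 (valence 4) → 3 H
  atom 7: C, bond orders sum to 2 (valence 4) → 2 H
  atom 8: C, bond orders sum to 1 (valence 4) → 3 H
  atom 9: C, bond orders sum to 2 (valence 4) → 2 H
  atom 10: C, bond orders sum to 2 (valence 4) → 2 H
  atom 11: C, bond orders sum to 4 (valence 4) → 0 H
  atom 12: C, bond orders sum to 3 (valence 4) → 1 H
  atom 13: C, bond orders sum to 3 (valence 4) → 1 H
  atom 14: C with explicit H count 0
  atom 15: C, bond orders sum to 2 (valence 4) → 2 H
  atom 16: C, bond orders sum to 1 (valence 4) → 3 H
  atom 17: C, bond orders sum to 3 (valence 4) → 1 H
  atom 18: C, bond orders sum to 4 (valence 4) → 0 H
  atom 19: Cl (halogen, monovalent) → 0 H
Totals → C:16, H:24, Cl:1, N:1, O:1.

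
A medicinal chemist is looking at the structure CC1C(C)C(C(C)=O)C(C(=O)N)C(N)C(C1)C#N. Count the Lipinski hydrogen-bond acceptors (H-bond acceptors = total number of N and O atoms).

5

N atoms: 3; O atoms: 2.
Lipinski HBA = 3 + 2 = 5.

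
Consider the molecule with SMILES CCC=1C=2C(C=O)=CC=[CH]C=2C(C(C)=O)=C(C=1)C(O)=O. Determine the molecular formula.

Walk through each heavy atom and fill implicit hydrogens from standard valence (C 4, N 3, O 2, S 2, halogen 1):
  atom 1: C, bond orders sum to 1 (valence 4) → 3 H
  atom 2: C, bond orders sum to 2 (valence 4) → 2 H
  atom 3: C, bond orders sum to 4 (valence 4) → 0 H
  atom 4: C, bond orders sum to 4 (valence 4) → 0 H
  atom 5: C, bond orders sum to 4 (valence 4) → 0 H
  atom 6: C, bond orders sum to 3 (valence 4) → 1 H
  atom 7: O, bond orders sum to 2 (valence 2) → 0 H
  atom 8: C, bond orders sum to 3 (valence 4) → 1 H
  atom 9: C, bond orders sum to 3 (valence 4) → 1 H
  atom 10: C with explicit H count 1
  atom 11: C, bond orders sum to 4 (valence 4) → 0 H
  atom 12: C, bond orders sum to 4 (valence 4) → 0 H
  atom 13: C, bond orders sum to 4 (valence 4) → 0 H
  atom 14: C, bond orders sum to 1 (valence 4) → 3 H
  atom 15: O, bond orders sum to 2 (valence 2) → 0 H
  atom 16: C, bond orders sum to 4 (valence 4) → 0 H
  atom 17: C, bond orders sum to 3 (valence 4) → 1 H
  atom 18: C, bond orders sum to 4 (valence 4) → 0 H
  atom 19: O, bond orders sum to 1 (valence 2) → 1 H
  atom 20: O, bond orders sum to 2 (valence 2) → 0 H
Totals → C:16, H:14, O:4.
In Hill order: C16H14O4.

C16H14O4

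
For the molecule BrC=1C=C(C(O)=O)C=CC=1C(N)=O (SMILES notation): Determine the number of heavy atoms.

Every atom symbol written in the SMILES (organic subset) is one heavy atom; implicit H are not written.
Heavy atoms by element → Br:1, C:8, N:1, O:3.
Total: 13.

13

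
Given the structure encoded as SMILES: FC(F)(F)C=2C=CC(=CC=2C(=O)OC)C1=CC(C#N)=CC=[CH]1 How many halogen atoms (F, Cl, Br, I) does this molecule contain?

3

Halogen atoms appear at heavy-atom positions 1, 3, 4 (3×F).
Other groups present: 1 ester, 1 nitrile.
Halogen count: 3.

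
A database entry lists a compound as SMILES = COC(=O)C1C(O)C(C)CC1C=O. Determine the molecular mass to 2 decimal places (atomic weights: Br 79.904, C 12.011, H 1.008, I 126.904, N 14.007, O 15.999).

186.21 g/mol

First, the molecular formula is C9H14O4 (counting implicit H from valence).
  C: 9 × 12.011 = 108.099
  H: 14 × 1.008 = 14.112
  O: 4 × 15.999 = 63.996
Sum: 9×12.011 + 14×1.008 + 4×15.999 = 186.207 → 186.21 g/mol.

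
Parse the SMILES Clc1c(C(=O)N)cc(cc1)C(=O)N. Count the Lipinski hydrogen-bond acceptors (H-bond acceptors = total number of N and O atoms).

N atoms: 2; O atoms: 2.
Lipinski HBA = 2 + 2 = 4.

4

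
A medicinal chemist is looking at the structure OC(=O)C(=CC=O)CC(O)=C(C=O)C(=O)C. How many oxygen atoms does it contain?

Scan the SMILES for O atoms (remember two-letter symbols like Cl and Br are single atoms).
Oxygen count: 6.

6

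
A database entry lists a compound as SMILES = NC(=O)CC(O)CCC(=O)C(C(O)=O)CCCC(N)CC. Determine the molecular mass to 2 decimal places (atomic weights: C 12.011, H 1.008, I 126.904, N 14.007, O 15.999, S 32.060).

First, the molecular formula is C14H26N2O5 (counting implicit H from valence).
  C: 14 × 12.011 = 168.154
  H: 26 × 1.008 = 26.208
  N: 2 × 14.007 = 28.014
  O: 5 × 15.999 = 79.995
Sum: 14×12.011 + 26×1.008 + 2×14.007 + 5×15.999 = 302.371 → 302.37 g/mol.

302.37 g/mol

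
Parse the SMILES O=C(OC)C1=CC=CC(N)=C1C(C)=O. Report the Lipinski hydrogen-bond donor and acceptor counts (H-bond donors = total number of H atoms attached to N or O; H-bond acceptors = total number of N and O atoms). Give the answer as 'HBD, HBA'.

2, 4

Donors: find every N or O and count the H atoms it carries.
  atom 1 (O): bond orders sum to 2 → 0 H
  atom 3 (O): bond orders sum to 2 → 0 H
  atom 10 (N): bond orders sum to 1 → 2 H
  atom 14 (O): bond orders sum to 2 → 0 H
Lipinski HBD = 2.
Acceptors: N atoms = 1, O atoms = 3 → HBA = 4.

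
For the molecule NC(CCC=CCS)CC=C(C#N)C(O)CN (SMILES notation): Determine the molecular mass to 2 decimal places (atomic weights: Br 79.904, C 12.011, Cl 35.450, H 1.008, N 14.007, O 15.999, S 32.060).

First, the molecular formula is C12H21N3OS (counting implicit H from valence).
  C: 12 × 12.011 = 144.132
  H: 21 × 1.008 = 21.168
  N: 3 × 14.007 = 42.021
  O: 1 × 15.999 = 15.999
  S: 1 × 32.060 = 32.060
Sum: 12×12.011 + 21×1.008 + 3×14.007 + 1×15.999 + 1×32.060 = 255.380 → 255.38 g/mol.

255.38 g/mol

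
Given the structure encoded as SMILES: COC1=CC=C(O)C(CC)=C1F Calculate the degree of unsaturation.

Molecular formula: C9H11FO2.
DoU = (2C + 2 + N − H − X) / 2, where X is the halogen count and O/S are ignored.
    = (2·9 + 2 + 0 − 11 − 1) / 2 = 8 / 2 = 4.

4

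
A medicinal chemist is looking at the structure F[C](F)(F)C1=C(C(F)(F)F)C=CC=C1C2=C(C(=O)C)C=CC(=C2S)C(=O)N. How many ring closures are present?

2

In SMILES, each pair of matching ring-closure digits denotes one ring-closing bond; the number of such bonds equals the number of independent rings.
Ring-closure bonds here: 2.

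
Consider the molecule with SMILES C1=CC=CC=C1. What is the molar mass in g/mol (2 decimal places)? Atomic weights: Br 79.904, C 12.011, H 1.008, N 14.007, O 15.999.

First, the molecular formula is C6H6 (counting implicit H from valence).
  C: 6 × 12.011 = 72.066
  H: 6 × 1.008 = 6.048
Sum: 6×12.011 + 6×1.008 = 78.114 → 78.11 g/mol.

78.11 g/mol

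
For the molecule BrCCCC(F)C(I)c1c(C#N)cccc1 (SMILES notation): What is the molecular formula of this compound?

Walk through each heavy atom and fill implicit hydrogens from standard valence (C 4, N 3, O 2, S 2, halogen 1); for lowercase aromatic atoms, an aromatic c carries 1 H when it has two neighbours and 0 H with three, and aromatic n carries 0 H:
  atom 1: Br (halogen, monovalent) → 0 H
  atom 2: C, bond orders sum to 2 (valence 4) → 2 H
  atom 3: C, bond orders sum to 2 (valence 4) → 2 H
  atom 4: C, bond orders sum to 2 (valence 4) → 2 H
  atom 5: C, bond orders sum to 3 (valence 4) → 1 H
  atom 6: F (halogen, monovalent) → 0 H
  atom 7: C, bond orders sum to 3 (valence 4) → 1 H
  atom 8: I (halogen, monovalent) → 0 H
  atom 9: aromatic c, 3 neighbours → 0 H
  atom 10: aromatic c, 3 neighbours → 0 H
  atom 11: C, bond orders sum to 4 (valence 4) → 0 H
  atom 12: N, bond orders sum to 3 (valence 3) → 0 H
  atom 13: aromatic c, 2 neighbours → 1 H
  atom 14: aromatic c, 2 neighbours → 1 H
  atom 15: aromatic c, 2 neighbours → 1 H
  atom 16: aromatic c, 2 neighbours → 1 H
Totals → C:12, H:12, Br:1, F:1, I:1, N:1.

C12H12BrFIN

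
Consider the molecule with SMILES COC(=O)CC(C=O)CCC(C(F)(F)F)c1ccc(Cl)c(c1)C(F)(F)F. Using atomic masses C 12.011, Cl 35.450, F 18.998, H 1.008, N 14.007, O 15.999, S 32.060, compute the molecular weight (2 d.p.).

First, the molecular formula is C16H15ClF6O3 (counting implicit H from valence).
  C: 16 × 12.011 = 192.176
  Cl: 1 × 35.450 = 35.450
  F: 6 × 18.998 = 113.988
  H: 15 × 1.008 = 15.120
  O: 3 × 15.999 = 47.997
Sum: 16×12.011 + 1×35.450 + 6×18.998 + 15×1.008 + 3×15.999 = 404.731 → 404.73 g/mol.

404.73 g/mol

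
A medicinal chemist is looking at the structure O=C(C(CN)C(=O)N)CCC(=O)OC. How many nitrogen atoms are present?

Scan the SMILES for N atoms (remember two-letter symbols like Cl and Br are single atoms).
Nitrogen count: 2.

2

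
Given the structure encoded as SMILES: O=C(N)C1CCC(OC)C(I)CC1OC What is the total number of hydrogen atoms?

18

Walk through each heavy atom and fill implicit hydrogens from standard valence (C 4, N 3, O 2, S 2, halogen 1):
  atom 1: O, bond orders sum to 2 (valence 2) → 0 H
  atom 2: C, bond orders sum to 4 (valence 4) → 0 H
  atom 3: N, bond orders sum to 1 (valence 3) → 2 H
  atom 4: C, bond orders sum to 3 (valence 4) → 1 H
  atom 5: C, bond orders sum to 2 (valence 4) → 2 H
  atom 6: C, bond orders sum to 2 (valence 4) → 2 H
  atom 7: C, bond orders sum to 3 (valence 4) → 1 H
  atom 8: O, bond orders sum to 2 (valence 2) → 0 H
  atom 9: C, bond orders sum to 1 (valence 4) → 3 H
  atom 10: C, bond orders sum to 3 (valence 4) → 1 H
  atom 11: I (halogen, monovalent) → 0 H
  atom 12: C, bond orders sum to 2 (valence 4) → 2 H
  atom 13: C, bond orders sum to 3 (valence 4) → 1 H
  atom 14: O, bond orders sum to 2 (valence 2) → 0 H
  atom 15: C, bond orders sum to 1 (valence 4) → 3 H
Total hydrogens: 18.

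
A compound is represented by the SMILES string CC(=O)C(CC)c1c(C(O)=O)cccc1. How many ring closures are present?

In SMILES, each pair of matching ring-closure digits denotes one ring-closing bond; the number of such bonds equals the number of independent rings.
Ring-closure bonds here: 1.

1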